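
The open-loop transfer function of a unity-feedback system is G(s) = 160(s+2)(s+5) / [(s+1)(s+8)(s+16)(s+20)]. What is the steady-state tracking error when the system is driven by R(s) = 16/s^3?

infinity

System type = 0 (no poles at s=0).
For a type-0 system K_a = 0, so e_ss to a parabolic input is unbounded.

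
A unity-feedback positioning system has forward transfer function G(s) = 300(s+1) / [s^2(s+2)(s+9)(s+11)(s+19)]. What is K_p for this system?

infinity

K_p = lim_{s→0} G(s); with 2 poles at the origin the limit diverges, so K_p = ∞.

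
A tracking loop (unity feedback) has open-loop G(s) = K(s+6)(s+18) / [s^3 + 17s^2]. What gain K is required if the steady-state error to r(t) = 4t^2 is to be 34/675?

Factoring s^2 from the denominator leaves a polynomial with constant term 17, so the system is type 2.
K_a = lim_{s→0} s^2·G(s) = K·6·18 / 17 = (108/17)·K.
e_ss = 8/K_a = 34/675 ⇒ K_a = 2700/17 ⇒ K = (2700/17)/(108/17) = 25.

25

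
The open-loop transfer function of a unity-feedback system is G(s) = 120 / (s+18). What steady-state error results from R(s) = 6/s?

System type = 0 (no poles at s=0).
K_p = lim_{s→0} G(s) = 120 / (18) = 20/3.
e_ss = 6/(1 + K_p) = 6/(23/3) = 18/23.

18/23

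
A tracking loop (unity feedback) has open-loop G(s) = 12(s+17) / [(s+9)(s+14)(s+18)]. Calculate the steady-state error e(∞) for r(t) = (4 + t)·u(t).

infinity

No free integrators in G(s): this is a type 0 system. Taking each input component in turn:
  • 4: e_ss = 4/(1+K_p) with K_p=17/189 → 378/103.
  • t: a type-0 system cannot track it, e_ss → ∞.
The unbounded component dominates.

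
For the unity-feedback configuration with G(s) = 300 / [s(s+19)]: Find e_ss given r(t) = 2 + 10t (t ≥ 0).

19/30

G(s) has one factor of s in the denominator, so the system is type 1. Treating each term separately:
  • 2: tracked with zero error.
  • 10t: e_ss = 10/K_v with K_v=300/19 → 19/30.
Total e_ss = 19/30.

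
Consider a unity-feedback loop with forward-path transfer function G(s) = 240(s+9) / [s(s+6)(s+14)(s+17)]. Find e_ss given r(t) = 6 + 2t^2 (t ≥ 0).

infinity

The open loop has one pole at the origin → type 1 system. Taking each input component in turn:
  • 6: tracked with zero error.
  • 2t^2: a type-1 system cannot track it, e_ss → ∞.
The unbounded component dominates.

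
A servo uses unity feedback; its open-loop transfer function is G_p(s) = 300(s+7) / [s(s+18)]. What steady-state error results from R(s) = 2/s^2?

3/175

System type = 1 (one pole at s=0).
K_v = lim_{s→0} s·G_p(s) = 300·7 / (18) = 350/3.
e_ss = 2/K_v = 2/(350/3) = 3/175.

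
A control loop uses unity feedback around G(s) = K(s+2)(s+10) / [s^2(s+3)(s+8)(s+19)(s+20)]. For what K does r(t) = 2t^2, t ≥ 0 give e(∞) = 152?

Two free integrators in G(s): this is a type 2 system.
K_a = lim_{s→0} s^2·G(s) = K·2·10 / (3·8·19·20) = (1/456)·K.
e_ss = 4/K_a = 152 ⇒ K_a = 1/38 ⇒ K = (1/38)/(1/456) = 12.

12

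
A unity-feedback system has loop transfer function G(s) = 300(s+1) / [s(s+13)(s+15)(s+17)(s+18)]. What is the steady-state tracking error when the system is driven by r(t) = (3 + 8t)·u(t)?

1591.2

The open loop has one pole at the origin → type 1 system. By superposition:
  • 3: tracked with zero error.
  • 8t: e_ss = 8/K_v with K_v=10/1989 → 1591.2.
Total e_ss = 1591.2.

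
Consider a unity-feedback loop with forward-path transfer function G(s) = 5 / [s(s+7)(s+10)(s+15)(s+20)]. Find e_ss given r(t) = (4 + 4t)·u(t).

16800

System type = 1 (one pole at s=0). Taking each input component in turn:
  • 4: tracked with zero error.
  • 4t: e_ss = 4/K_v with K_v=1/4200 → 16800.
Total e_ss = 16800.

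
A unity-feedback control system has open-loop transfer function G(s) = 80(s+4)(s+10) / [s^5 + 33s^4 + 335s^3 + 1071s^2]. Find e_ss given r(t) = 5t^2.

1071/320

Lowest-order denominator term is 1071s^2, so the open loop has 2 poles at the origin → type 2 system.
K_a = lim_{s→0} s^2·G(s) = 80·4·10 / 1071 = 3200/1071.
r(t) = 5t^2 gives R(s) = 10/s^3.
e_ss = 10/K_a = 10/(3200/1071) = 1071/320.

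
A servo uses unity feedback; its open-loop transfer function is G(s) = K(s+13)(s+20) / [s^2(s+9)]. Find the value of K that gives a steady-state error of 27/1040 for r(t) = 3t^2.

Two free integrators in G(s): this is a type 2 system.
K_a = lim_{s→0} s^2·G(s) = K·13·20 / (9) = (260/9)·K.
e_ss = 6/K_a = 27/1040 ⇒ K_a = 2080/9 ⇒ K = (2080/9)/(260/9) = 8.

8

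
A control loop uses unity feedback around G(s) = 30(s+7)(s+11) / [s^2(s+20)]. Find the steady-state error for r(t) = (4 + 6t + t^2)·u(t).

4/231

The open loop has two poles at the origin → type 2 system. By superposition:
  • 4: tracked with zero error.
  • 6t: tracked with zero error.
  • t^2: e_ss = 2/K_a with K_a=115.5 → 4/231.
Total e_ss = 4/231.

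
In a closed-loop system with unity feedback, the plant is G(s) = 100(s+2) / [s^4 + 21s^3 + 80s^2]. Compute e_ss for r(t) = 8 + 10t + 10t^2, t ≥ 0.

8

The denominator has no term below 80s^2 — 2 poles at s=0, type 2. By superposition:
  • 8: tracked with zero error.
  • 10t: tracked with zero error.
  • 10t^2: e_ss = 20/K_a with K_a=2.5 → 8.
Total e_ss = 8.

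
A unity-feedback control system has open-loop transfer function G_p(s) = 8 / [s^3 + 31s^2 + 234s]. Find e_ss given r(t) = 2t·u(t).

The denominator has no term below 234s — 1 pole at s=0, type 1.
K_v = lim_{s→0} s·G_p(s) = 8 / 234 = 4/117.
e_ss = 2/K_v = 2/(4/117) = 58.5.

58.5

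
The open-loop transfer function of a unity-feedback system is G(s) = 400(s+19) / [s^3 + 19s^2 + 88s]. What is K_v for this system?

950/11

Factoring s from the denominator leaves a polynomial with constant term 88, so the system is type 1.
K_v = lim_{s→0} s·G(s) = 400·19 / 88 = 950/11.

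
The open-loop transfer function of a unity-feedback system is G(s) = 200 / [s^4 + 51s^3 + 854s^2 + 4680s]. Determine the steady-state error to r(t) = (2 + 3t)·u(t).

70.2

Factoring s from the denominator leaves a polynomial with constant term 4680, so the system is type 1. Treating each term separately:
  • 2: tracked with zero error.
  • 3t: e_ss = 3/K_v with K_v=5/117 → 70.2.
Total e_ss = 70.2.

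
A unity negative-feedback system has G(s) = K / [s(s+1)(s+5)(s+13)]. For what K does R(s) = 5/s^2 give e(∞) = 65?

5

System type = 1 (one pole at s=0).
K_v = lim_{s→0} s·G(s) = K / (1·5·13) = (1/65)·K.
e_ss = 5/K_v = 65 ⇒ K_v = 1/13 ⇒ K = (1/13)/(1/65) = 5.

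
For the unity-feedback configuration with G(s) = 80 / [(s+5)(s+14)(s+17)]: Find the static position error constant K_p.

8/119

System type = 0 (no poles at s=0).
K_p = lim_{s→0} G(s) = 80 / (5·14·17) = 8/119.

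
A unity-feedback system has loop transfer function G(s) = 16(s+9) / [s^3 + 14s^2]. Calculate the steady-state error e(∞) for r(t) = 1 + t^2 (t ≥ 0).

7/36

Lowest-order denominator term is 14s^2, so the open loop has 2 poles at the origin → type 2 system. Treating each term separately:
  • 1: tracked with zero error.
  • t^2: e_ss = 2/K_a with K_a=72/7 → 7/36.
Total e_ss = 7/36.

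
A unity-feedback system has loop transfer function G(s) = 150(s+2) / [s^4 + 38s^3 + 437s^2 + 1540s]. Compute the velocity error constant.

15/77

Lowest-order denominator term is 1540s, so the open loop has 1 pole at the origin → type 1 system.
K_v = lim_{s→0} s·G(s) = 150·2 / 1540 = 15/77.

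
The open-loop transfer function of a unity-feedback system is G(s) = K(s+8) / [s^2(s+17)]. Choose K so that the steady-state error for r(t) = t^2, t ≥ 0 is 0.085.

Two free integrators in G(s): this is a type 2 system.
K_a = lim_{s→0} s^2·G(s) = K·8 / (17) = (8/17)·K.
e_ss = 2/K_a = 0.085 ⇒ K_a = 400/17 ⇒ K = (400/17)/(8/17) = 50.

50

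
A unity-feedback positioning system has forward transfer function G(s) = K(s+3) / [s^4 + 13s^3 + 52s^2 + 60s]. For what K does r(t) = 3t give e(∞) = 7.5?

8

Lowest-order denominator term is 60s, so the open loop has 1 pole at the origin → type 1 system.
K_v = lim_{s→0} s·G(s) = K·3 / 60 = 0.05·K.
e_ss = 3/K_v = 7.5 ⇒ K_v = 0.4 ⇒ K = 0.4/0.05 = 8.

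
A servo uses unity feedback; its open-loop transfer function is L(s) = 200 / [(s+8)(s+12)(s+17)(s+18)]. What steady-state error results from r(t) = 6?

No free integrators in L(s): this is a type 0 system.
K_p = lim_{s→0} L(s) = 200 / (8·12·17·18) = 25/3672.
e_ss = 6/(1 + K_p) = 6/(3697/3672) = 22032/3697.

22032/3697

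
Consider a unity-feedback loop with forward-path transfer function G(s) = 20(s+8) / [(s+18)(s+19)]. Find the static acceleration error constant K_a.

G(s) has no factors of s in the denominator, so the system is type 0.
K_a = lim_{s→0} s^2·G(s) = 0 (the extra factor of s kills the finite limit).

0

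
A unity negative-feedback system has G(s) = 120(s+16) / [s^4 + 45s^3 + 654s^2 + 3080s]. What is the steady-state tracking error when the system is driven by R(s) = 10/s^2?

385/24

Factoring s from the denominator leaves a polynomial with constant term 3080, so the system is type 1.
K_v = lim_{s→0} s·G(s) = 120·16 / 3080 = 48/77.
e_ss = 10/K_v = 10/(48/77) = 385/24.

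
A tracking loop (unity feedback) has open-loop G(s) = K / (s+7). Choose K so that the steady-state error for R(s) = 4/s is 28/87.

80

G(s) has no factors of s in the denominator, so the system is type 0.
K_p = lim_{s→0} G(s) = K / (7) = (1/7)·K.
e_ss = 4/(1 + K_p) = 28/87 ⇒ 1 + (1/7)·K = 87/7 ⇒ K = 80.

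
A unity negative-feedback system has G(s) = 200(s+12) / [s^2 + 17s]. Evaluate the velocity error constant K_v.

2400/17

The denominator has no term below 17s — 1 pole at s=0, type 1.
K_v = lim_{s→0} s·G(s) = 200·12 / 17 = 2400/17.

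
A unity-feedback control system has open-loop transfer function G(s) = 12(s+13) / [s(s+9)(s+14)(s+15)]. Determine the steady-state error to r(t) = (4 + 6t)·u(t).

G(s) has one factor of s in the denominator, so the system is type 1. By superposition:
  • 4: tracked with zero error.
  • 6t: e_ss = 6/K_v with K_v=26/315 → 945/13.
Total e_ss = 945/13.

945/13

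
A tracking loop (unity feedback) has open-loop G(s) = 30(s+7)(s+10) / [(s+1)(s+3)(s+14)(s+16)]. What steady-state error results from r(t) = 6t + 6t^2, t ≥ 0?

No free integrators in G(s): this is a type 0 system. By superposition:
  • 6t: a type-0 system cannot track it, e_ss → ∞.
  • 6t^2: a type-0 system cannot track it, e_ss → ∞.
The unbounded component dominates.

infinity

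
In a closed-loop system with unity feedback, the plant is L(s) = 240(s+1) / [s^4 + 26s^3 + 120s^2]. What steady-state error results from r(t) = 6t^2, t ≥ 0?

6

Factoring s^2 from the denominator leaves a polynomial with constant term 120, so the system is type 2.
K_a = lim_{s→0} s^2·L(s) = 240·1 / 120 = 2.
r(t) = 6t^2 gives R(s) = 12/s^3.
e_ss = 12/K_a = 12/2 = 6.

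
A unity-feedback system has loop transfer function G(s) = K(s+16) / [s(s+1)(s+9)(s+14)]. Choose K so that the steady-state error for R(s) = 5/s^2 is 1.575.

The open loop has one pole at the origin → type 1 system.
K_v = lim_{s→0} s·G(s) = K·16 / (1·9·14) = (8/63)·K.
e_ss = 5/K_v = 1.575 ⇒ K_v = 200/63 ⇒ K = (200/63)/(8/63) = 25.

25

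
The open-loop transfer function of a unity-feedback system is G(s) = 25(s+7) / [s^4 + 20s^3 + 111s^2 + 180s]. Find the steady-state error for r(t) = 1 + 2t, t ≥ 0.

72/35

The denominator has no term below 180s — 1 pole at s=0, type 1. Treating each term separately:
  • 1: tracked with zero error.
  • 2t: e_ss = 2/K_v with K_v=35/36 → 72/35.
Total e_ss = 72/35.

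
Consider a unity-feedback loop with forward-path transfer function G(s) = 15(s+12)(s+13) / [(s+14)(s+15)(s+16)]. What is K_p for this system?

G(s) has no factors of s in the denominator, so the system is type 0.
K_p = lim_{s→0} G(s) = 15·12·13 / (14·15·16) = 39/56.

39/56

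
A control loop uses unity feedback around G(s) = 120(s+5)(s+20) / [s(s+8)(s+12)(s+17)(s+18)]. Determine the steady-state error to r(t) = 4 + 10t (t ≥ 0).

24.48

System type = 1 (one pole at s=0). Treating each term separately:
  • 4: tracked with zero error.
  • 10t: e_ss = 10/K_v with K_v=125/306 → 24.48.
Total e_ss = 24.48.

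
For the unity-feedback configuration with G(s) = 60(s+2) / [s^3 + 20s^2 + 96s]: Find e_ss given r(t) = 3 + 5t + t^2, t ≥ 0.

Lowest-order denominator term is 96s, so the open loop has 1 pole at the origin → type 1 system. Taking each input component in turn:
  • 3: tracked with zero error.
  • 5t: e_ss = 5/K_v with K_v=1.25 → 4.
  • t^2: a type-1 system cannot track it, e_ss → ∞.
The unbounded component dominates.

infinity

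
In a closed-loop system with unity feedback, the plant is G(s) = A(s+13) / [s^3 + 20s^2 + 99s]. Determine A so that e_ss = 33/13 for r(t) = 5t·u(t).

15

The denominator has no term below 99s — 1 pole at s=0, type 1.
K_v = lim_{s→0} s·G(s) = A·13 / 99 = (13/99)·A.
e_ss = 5/K_v = 33/13 ⇒ K_v = 65/33 ⇒ A = (65/33)/(13/99) = 15.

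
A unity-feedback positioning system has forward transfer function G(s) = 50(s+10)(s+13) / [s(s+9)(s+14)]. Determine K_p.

K_p = lim_{s→0} G(s); with 1 pole at the origin the limit diverges, so K_p = ∞.

infinity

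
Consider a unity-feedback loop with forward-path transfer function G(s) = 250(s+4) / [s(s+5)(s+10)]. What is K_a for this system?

0

One free integrator in G(s): this is a type 1 system.
K_a = lim_{s→0} s^2·G(s) = 0 (the extra factor of s kills the finite limit).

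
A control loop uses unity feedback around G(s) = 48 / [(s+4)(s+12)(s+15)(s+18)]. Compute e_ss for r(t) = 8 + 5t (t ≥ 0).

System type = 0 (no poles at s=0). Treating each term separately:
  • 8: e_ss = 8/(1+K_p) with K_p=1/270 → 2160/271.
  • 5t: a type-0 system cannot track it, e_ss → ∞.
The unbounded component dominates.

infinity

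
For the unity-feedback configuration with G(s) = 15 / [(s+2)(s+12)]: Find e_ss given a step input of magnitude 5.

The open loop has no poles at the origin → type 0 system.
K_p = lim_{s→0} G(s) = 15 / (2·12) = 0.625.
e_ss = 5/(1 + K_p) = 5/1.625 = 40/13.

40/13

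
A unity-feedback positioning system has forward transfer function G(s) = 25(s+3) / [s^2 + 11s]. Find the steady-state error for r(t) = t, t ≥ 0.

Lowest-order denominator term is 11s, so the open loop has 1 pole at the origin → type 1 system.
K_v = lim_{s→0} s·G(s) = 25·3 / 11 = 75/11.
e_ss = 1/K_v = 1/(75/11) = 11/75.

11/75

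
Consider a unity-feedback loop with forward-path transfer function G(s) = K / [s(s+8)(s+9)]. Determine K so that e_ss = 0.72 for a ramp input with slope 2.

One free integrator in G(s): this is a type 1 system.
K_v = lim_{s→0} s·G(s) = K / (8·9) = (1/72)·K.
e_ss = 2/K_v = 0.72 ⇒ K_v = 25/9 ⇒ K = (25/9)/(1/72) = 200.

200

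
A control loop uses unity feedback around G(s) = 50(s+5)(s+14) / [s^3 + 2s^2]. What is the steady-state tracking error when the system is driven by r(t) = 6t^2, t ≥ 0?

The denominator has no term below 2s^2 — 2 poles at s=0, type 2.
K_a = lim_{s→0} s^2·G(s) = 50·5·14 / 2 = 1750.
r(t) = 6t^2 gives R(s) = 12/s^3.
e_ss = 12/K_a = 12/1750 = 6/875.

6/875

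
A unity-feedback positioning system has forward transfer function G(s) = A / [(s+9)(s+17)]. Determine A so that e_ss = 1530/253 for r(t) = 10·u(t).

No free integrators in G(s): this is a type 0 system.
K_p = lim_{s→0} G(s) = A / (9·17) = (1/153)·A.
e_ss = 10/(1 + K_p) = 1530/253 ⇒ 1 + (1/153)·A = 253/153 ⇒ A = 100.

100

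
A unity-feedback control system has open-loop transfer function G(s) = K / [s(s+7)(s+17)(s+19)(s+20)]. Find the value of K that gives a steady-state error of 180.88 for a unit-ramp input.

G(s) has one factor of s in the denominator, so the system is type 1.
K_v = lim_{s→0} s·G(s) = K / (7·17·19·20) = (1/45220)·K.
e_ss = 1/K_v = 180.88 ⇒ K_v = 25/4522 ⇒ K = (25/4522)/(1/45220) = 250.

250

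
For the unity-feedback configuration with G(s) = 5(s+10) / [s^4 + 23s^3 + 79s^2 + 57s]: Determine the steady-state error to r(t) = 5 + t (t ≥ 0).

Lowest-order denominator term is 57s, so the open loop has 1 pole at the origin → type 1 system. Taking each input component in turn:
  • 5: tracked with zero error.
  • t: e_ss = 1/K_v with K_v=50/57 → 1.14.
Total e_ss = 1.14.

1.14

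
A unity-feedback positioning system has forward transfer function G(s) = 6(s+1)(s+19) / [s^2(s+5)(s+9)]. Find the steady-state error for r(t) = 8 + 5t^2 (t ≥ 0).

G(s) has two factors of s in the denominator, so the system is type 2. Treating each term separately:
  • 8: tracked with zero error.
  • 5t^2: e_ss = 10/K_a with K_a=38/15 → 75/19.
Total e_ss = 75/19.

75/19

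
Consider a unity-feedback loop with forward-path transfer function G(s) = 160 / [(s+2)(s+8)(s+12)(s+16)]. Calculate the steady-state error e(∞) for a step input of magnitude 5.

480/101

System type = 0 (no poles at s=0).
K_p = lim_{s→0} G(s) = 160 / (2·8·12·16) = 5/96.
e_ss = 5/(1 + K_p) = 5/(101/96) = 480/101.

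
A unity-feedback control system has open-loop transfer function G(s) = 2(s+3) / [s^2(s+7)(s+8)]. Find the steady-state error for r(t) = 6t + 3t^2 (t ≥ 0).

G(s) has two factors of s in the denominator, so the system is type 2. Treating each term separately:
  • 6t: tracked with zero error.
  • 3t^2: e_ss = 6/K_a with K_a=3/28 → 56.
Total e_ss = 56.

56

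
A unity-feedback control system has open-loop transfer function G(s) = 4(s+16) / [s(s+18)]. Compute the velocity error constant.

The open loop has one pole at the origin → type 1 system.
K_v = lim_{s→0} s·G(s) = 4·16 / (18) = 32/9.

32/9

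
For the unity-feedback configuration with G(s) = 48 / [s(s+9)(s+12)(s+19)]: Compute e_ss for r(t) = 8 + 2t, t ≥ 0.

85.5

System type = 1 (one pole at s=0). Treating each term separately:
  • 8: tracked with zero error.
  • 2t: e_ss = 2/K_v with K_v=4/171 → 85.5.
Total e_ss = 85.5.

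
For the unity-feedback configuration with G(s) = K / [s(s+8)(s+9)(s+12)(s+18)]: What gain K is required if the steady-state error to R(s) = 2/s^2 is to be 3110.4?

G(s) has one factor of s in the denominator, so the system is type 1.
K_v = lim_{s→0} s·G(s) = K / (8·9·12·18) = (1/15552)·K.
e_ss = 2/K_v = 3110.4 ⇒ K_v = 5/7776 ⇒ K = (5/7776)/(1/15552) = 10.

10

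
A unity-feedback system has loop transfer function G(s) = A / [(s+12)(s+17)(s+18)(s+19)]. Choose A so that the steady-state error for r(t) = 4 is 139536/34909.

50

No free integrators in G(s): this is a type 0 system.
K_p = lim_{s→0} G(s) = A / (12·17·18·19) = (1/69768)·A.
e_ss = 4/(1 + K_p) = 139536/34909 ⇒ 1 + (1/69768)·A = 34909/34884 ⇒ A = 50.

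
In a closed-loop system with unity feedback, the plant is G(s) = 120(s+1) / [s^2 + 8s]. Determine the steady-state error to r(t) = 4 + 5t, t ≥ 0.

Factoring s from the denominator leaves a polynomial with constant term 8, so the system is type 1. Treating each term separately:
  • 4: tracked with zero error.
  • 5t: e_ss = 5/K_v with K_v=15 → 1/3.
Total e_ss = 1/3.

1/3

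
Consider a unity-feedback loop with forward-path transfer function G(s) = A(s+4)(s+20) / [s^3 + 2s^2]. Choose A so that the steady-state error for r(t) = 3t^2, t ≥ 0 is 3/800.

40

The denominator has no term below 2s^2 — 2 poles at s=0, type 2.
K_a = lim_{s→0} s^2·G(s) = A·4·20 / 2 = 40·A.
e_ss = 6/K_a = 3/800 ⇒ K_a = 1600 ⇒ A = 1600/40 = 40.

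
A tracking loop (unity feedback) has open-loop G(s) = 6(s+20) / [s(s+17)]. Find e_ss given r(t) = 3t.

0.425

System type = 1 (one pole at s=0).
K_v = lim_{s→0} s·G(s) = 6·20 / (17) = 120/17.
e_ss = 3/K_v = 3/(120/17) = 0.425.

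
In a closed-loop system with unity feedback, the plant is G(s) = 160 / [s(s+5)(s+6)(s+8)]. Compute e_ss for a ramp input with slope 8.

12

G(s) has one factor of s in the denominator, so the system is type 1.
K_v = lim_{s→0} s·G(s) = 160 / (5·6·8) = 2/3.
e_ss = 8/K_v = 8/(2/3) = 12.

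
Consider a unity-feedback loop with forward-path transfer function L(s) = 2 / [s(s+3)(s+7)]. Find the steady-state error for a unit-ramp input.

10.5

The open loop has one pole at the origin → type 1 system.
K_v = lim_{s→0} s·L(s) = 2 / (3·7) = 2/21.
e_ss = 1/K_v = 1/(2/21) = 10.5.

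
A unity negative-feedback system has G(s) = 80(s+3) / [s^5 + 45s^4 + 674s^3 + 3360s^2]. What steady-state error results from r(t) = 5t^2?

Factoring s^2 from the denominator leaves a polynomial with constant term 3360, so the system is type 2.
K_a = lim_{s→0} s^2·G(s) = 80·3 / 3360 = 1/14.
r(t) = 5t^2 gives R(s) = 10/s^3.
e_ss = 10/K_a = 10/(1/14) = 140.

140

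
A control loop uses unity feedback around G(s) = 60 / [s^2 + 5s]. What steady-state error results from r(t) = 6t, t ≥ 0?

The denominator has no term below 5s — 1 pole at s=0, type 1.
K_v = lim_{s→0} s·G(s) = 60 / 5 = 12.
e_ss = 6/K_v = 6/12 = 0.5.

0.5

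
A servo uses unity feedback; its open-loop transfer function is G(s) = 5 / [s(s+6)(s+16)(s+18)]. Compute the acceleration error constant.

G(s) has one factor of s in the denominator, so the system is type 1.
K_a = lim_{s→0} s^2·G(s) = 0 (the extra factor of s kills the finite limit).

0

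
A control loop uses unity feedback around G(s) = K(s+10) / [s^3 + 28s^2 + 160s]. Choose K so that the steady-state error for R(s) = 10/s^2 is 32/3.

15

Lowest-order denominator term is 160s, so the open loop has 1 pole at the origin → type 1 system.
K_v = lim_{s→0} s·G(s) = K·10 / 160 = 0.0625·K.
e_ss = 10/K_v = 32/3 ⇒ K_v = 0.9375 ⇒ K = 0.9375/0.0625 = 15.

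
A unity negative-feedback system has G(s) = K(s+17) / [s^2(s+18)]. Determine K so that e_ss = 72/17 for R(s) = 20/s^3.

G(s) has two factors of s in the denominator, so the system is type 2.
K_a = lim_{s→0} s^2·G(s) = K·17 / (18) = (17/18)·K.
e_ss = 20/K_a = 72/17 ⇒ K_a = 85/18 ⇒ K = (85/18)/(17/18) = 5.

5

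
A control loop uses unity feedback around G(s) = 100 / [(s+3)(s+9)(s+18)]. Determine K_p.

50/243

The open loop has no poles at the origin → type 0 system.
K_p = lim_{s→0} G(s) = 100 / (3·9·18) = 50/243.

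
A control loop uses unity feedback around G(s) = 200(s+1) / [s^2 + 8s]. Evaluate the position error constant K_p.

infinity

K_p = lim_{s→0} G(s); with 1 pole at the origin the limit diverges, so K_p = ∞.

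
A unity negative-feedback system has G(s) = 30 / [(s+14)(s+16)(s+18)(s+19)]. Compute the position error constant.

The open loop has no poles at the origin → type 0 system.
K_p = lim_{s→0} G(s) = 30 / (14·16·18·19) = 5/12768.

5/12768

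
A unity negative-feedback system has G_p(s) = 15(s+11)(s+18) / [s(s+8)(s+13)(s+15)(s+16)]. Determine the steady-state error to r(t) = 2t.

G_p(s) has one factor of s in the denominator, so the system is type 1.
K_v = lim_{s→0} s·G_p(s) = 15·11·18 / (8·13·15·16) = 99/832.
e_ss = 2/K_v = 2/(99/832) = 1664/99.

1664/99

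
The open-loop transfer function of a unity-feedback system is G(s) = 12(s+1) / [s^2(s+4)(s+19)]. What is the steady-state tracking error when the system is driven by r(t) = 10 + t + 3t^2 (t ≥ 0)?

38

The open loop has two poles at the origin → type 2 system. Treating each term separately:
  • 10: tracked with zero error.
  • t: tracked with zero error.
  • 3t^2: e_ss = 6/K_a with K_a=3/19 → 38.
Total e_ss = 38.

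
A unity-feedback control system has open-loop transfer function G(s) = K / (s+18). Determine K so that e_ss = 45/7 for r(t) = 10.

10

System type = 0 (no poles at s=0).
K_p = lim_{s→0} G(s) = K / (18) = (1/18)·K.
e_ss = 10/(1 + K_p) = 45/7 ⇒ 1 + (1/18)·K = 14/9 ⇒ K = 10.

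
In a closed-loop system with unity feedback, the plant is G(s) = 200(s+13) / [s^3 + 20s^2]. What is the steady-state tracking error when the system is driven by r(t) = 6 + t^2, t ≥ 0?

Lowest-order denominator term is 20s^2, so the open loop has 2 poles at the origin → type 2 system. Treating each term separately:
  • 6: tracked with zero error.
  • t^2: e_ss = 2/K_a with K_a=130 → 1/65.
Total e_ss = 1/65.

1/65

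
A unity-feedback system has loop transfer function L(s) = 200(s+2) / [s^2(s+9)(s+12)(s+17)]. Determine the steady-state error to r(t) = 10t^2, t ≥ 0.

91.8

System type = 2 (two poles at s=0).
K_a = lim_{s→0} s^2·L(s) = 200·2 / (9·12·17) = 100/459.
r(t) = 10t^2 gives R(s) = 20/s^3.
e_ss = 20/K_a = 20/(100/459) = 91.8.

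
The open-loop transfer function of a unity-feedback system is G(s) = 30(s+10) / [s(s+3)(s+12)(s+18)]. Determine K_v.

One free integrator in G(s): this is a type 1 system.
K_v = lim_{s→0} s·G(s) = 30·10 / (3·12·18) = 25/54.

25/54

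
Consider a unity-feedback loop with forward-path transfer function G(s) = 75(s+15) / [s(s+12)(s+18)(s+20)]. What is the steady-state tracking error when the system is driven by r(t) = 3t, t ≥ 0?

11.52

System type = 1 (one pole at s=0).
K_v = lim_{s→0} s·G(s) = 75·15 / (12·18·20) = 25/96.
e_ss = 3/K_v = 3/(25/96) = 11.52.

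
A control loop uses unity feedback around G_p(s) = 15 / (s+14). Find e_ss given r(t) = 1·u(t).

14/29

G_p(s) has no factors of s in the denominator, so the system is type 0.
K_p = lim_{s→0} G_p(s) = 15 / (14) = 15/14.
e_ss = 1/(1 + K_p) = 1/(29/14) = 14/29.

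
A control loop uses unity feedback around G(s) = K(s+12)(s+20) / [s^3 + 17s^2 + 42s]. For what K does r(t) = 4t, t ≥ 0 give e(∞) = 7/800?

80

The denominator has no term below 42s — 1 pole at s=0, type 1.
K_v = lim_{s→0} s·G(s) = K·12·20 / 42 = (40/7)·K.
e_ss = 4/K_v = 7/800 ⇒ K_v = 3200/7 ⇒ K = (3200/7)/(40/7) = 80.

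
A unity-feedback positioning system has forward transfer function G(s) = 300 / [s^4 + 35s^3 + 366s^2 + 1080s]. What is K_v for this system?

5/18

Factoring s from the denominator leaves a polynomial with constant term 1080, so the system is type 1.
K_v = lim_{s→0} s·G(s) = 300 / 1080 = 5/18.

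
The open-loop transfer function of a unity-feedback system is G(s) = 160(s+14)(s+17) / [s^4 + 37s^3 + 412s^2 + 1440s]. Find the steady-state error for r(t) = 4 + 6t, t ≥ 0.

27/119

Factoring s from the denominator leaves a polynomial with constant term 1440, so the system is type 1. Treating each term separately:
  • 4: tracked with zero error.
  • 6t: e_ss = 6/K_v with K_v=238/9 → 27/119.
Total e_ss = 27/119.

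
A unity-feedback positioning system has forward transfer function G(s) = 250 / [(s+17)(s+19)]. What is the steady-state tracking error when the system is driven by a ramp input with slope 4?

infinity

No free integrators in G(s): this is a type 0 system.
K_v = lim_{s→0} s·G(s) = 0; the steady-state error to this ramp input grows without bound.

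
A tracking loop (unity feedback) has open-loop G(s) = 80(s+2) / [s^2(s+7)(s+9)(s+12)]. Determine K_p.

infinity

K_p = lim_{s→0} G(s); with 2 poles at the origin the limit diverges, so K_p = ∞.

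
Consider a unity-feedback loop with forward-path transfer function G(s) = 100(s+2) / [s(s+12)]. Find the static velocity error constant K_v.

G(s) has one factor of s in the denominator, so the system is type 1.
K_v = lim_{s→0} s·G(s) = 100·2 / (12) = 50/3.

50/3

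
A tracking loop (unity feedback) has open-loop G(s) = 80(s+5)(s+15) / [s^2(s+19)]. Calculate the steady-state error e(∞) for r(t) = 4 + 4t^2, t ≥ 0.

19/750

The open loop has two poles at the origin → type 2 system. By superposition:
  • 4: tracked with zero error.
  • 4t^2: e_ss = 8/K_a with K_a=6000/19 → 19/750.
Total e_ss = 19/750.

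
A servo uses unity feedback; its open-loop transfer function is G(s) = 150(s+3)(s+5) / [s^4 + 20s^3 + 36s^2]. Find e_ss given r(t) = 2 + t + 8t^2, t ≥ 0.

0.256

Lowest-order denominator term is 36s^2, so the open loop has 2 poles at the origin → type 2 system. By superposition:
  • 2: tracked with zero error.
  • t: tracked with zero error.
  • 8t^2: e_ss = 16/K_a with K_a=62.5 → 0.256.
Total e_ss = 0.256.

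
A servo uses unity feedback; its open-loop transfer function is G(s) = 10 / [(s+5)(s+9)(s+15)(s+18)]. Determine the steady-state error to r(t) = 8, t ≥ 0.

1215/152

System type = 0 (no poles at s=0).
K_p = lim_{s→0} G(s) = 10 / (5·9·15·18) = 1/1215.
e_ss = 8/(1 + K_p) = 8/(1216/1215) = 1215/152.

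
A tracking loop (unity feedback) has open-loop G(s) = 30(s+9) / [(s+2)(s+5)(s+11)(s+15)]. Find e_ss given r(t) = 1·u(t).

55/64

The open loop has no poles at the origin → type 0 system.
K_p = lim_{s→0} G(s) = 30·9 / (2·5·11·15) = 9/55.
e_ss = 1/(1 + K_p) = 1/(64/55) = 55/64.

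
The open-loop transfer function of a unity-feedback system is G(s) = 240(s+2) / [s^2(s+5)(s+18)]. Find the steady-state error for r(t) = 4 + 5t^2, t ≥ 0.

System type = 2 (two poles at s=0). Treating each term separately:
  • 4: tracked with zero error.
  • 5t^2: e_ss = 10/K_a with K_a=16/3 → 1.875.
Total e_ss = 1.875.

1.875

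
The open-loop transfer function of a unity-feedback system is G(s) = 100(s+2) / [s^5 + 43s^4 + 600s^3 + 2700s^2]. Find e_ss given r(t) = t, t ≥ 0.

0

The denominator has no term below 2700s^2 — 2 poles at s=0, type 2.
K_v = ∞ for a type-2 system; e_ss to a ramp is zero.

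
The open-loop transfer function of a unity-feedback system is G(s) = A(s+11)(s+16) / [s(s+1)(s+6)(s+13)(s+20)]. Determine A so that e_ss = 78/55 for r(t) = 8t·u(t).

G(s) has one factor of s in the denominator, so the system is type 1.
K_v = lim_{s→0} s·G(s) = A·11·16 / (1·6·13·20) = (22/195)·A.
e_ss = 8/K_v = 78/55 ⇒ K_v = 220/39 ⇒ A = (220/39)/(22/195) = 50.

50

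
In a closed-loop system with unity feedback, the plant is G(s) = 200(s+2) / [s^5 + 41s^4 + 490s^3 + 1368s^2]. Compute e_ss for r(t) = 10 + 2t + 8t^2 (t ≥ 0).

The denominator has no term below 1368s^2 — 2 poles at s=0, type 2. By superposition:
  • 10: tracked with zero error.
  • 2t: tracked with zero error.
  • 8t^2: e_ss = 16/K_a with K_a=50/171 → 54.72.
Total e_ss = 54.72.

54.72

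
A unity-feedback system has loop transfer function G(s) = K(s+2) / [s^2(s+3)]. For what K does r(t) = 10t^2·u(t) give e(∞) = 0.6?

50

G(s) has two factors of s in the denominator, so the system is type 2.
K_a = lim_{s→0} s^2·G(s) = K·2 / (3) = (2/3)·K.
e_ss = 20/K_a = 0.6 ⇒ K_a = 100/3 ⇒ K = (100/3)/(2/3) = 50.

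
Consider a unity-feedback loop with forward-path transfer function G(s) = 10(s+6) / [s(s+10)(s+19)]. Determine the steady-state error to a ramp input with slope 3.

9.5

One free integrator in G(s): this is a type 1 system.
K_v = lim_{s→0} s·G(s) = 10·6 / (10·19) = 6/19.
e_ss = 3/K_v = 3/(6/19) = 9.5.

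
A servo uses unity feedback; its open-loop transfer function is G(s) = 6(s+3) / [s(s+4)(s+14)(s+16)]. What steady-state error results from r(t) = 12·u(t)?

System type = 1 (one pole at s=0).
A type-1 system has K_p = ∞, so it tracks a step input with zero steady-state error.

0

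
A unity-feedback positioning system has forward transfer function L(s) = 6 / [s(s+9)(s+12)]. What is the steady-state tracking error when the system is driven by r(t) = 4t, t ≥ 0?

72

L(s) has one factor of s in the denominator, so the system is type 1.
K_v = lim_{s→0} s·L(s) = 6 / (9·12) = 1/18.
e_ss = 4/K_v = 4/(1/18) = 72.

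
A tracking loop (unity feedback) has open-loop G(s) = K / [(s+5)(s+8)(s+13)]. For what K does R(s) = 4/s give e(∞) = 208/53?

10

The open loop has no poles at the origin → type 0 system.
K_p = lim_{s→0} G(s) = K / (5·8·13) = (1/520)·K.
e_ss = 4/(1 + K_p) = 208/53 ⇒ 1 + (1/520)·K = 53/52 ⇒ K = 10.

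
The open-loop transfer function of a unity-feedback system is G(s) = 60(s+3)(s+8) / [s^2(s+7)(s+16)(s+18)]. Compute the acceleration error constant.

5/7

Two free integrators in G(s): this is a type 2 system.
K_a = lim_{s→0} s^2·G(s) = 60·3·8 / (7·16·18) = 5/7.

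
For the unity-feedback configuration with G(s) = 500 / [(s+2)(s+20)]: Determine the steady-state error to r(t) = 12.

System type = 0 (no poles at s=0).
K_p = lim_{s→0} G(s) = 500 / (2·20) = 12.5.
e_ss = 12/(1 + K_p) = 12/13.5 = 8/9.

8/9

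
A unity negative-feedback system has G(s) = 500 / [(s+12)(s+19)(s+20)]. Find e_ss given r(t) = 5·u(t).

System type = 0 (no poles at s=0).
K_p = lim_{s→0} G(s) = 500 / (12·19·20) = 25/228.
e_ss = 5/(1 + K_p) = 5/(253/228) = 1140/253.

1140/253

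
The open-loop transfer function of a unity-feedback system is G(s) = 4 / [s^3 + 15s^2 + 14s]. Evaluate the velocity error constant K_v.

Lowest-order denominator term is 14s, so the open loop has 1 pole at the origin → type 1 system.
K_v = lim_{s→0} s·G(s) = 4 / 14 = 2/7.

2/7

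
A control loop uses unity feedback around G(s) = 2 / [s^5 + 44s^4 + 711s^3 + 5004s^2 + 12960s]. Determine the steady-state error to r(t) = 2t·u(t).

The denominator has no term below 12960s — 1 pole at s=0, type 1.
K_v = lim_{s→0} s·G(s) = 2 / 12960 = 1/6480.
e_ss = 2/K_v = 2/(1/6480) = 12960.

12960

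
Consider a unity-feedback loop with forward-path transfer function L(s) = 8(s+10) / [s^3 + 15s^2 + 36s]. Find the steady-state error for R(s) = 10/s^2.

Factoring s from the denominator leaves a polynomial with constant term 36, so the system is type 1.
K_v = lim_{s→0} s·L(s) = 8·10 / 36 = 20/9.
e_ss = 10/K_v = 10/(20/9) = 4.5.

4.5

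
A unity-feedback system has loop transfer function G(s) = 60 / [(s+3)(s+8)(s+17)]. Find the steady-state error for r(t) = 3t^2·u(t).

G(s) has no factors of s in the denominator, so the system is type 0.
For a type-0 system K_a = 0, so e_ss to a parabolic input is unbounded.

infinity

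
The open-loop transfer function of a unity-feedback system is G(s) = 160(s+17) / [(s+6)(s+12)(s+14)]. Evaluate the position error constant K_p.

No free integrators in G(s): this is a type 0 system.
K_p = lim_{s→0} G(s) = 160·17 / (6·12·14) = 170/63.

170/63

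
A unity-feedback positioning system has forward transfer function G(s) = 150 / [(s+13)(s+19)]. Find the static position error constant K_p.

System type = 0 (no poles at s=0).
K_p = lim_{s→0} G(s) = 150 / (13·19) = 150/247.

150/247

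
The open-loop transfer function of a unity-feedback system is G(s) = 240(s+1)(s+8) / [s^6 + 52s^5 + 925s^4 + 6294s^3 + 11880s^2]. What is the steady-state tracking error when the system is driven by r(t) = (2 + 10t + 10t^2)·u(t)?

Lowest-order denominator term is 11880s^2, so the open loop has 2 poles at the origin → type 2 system. By superposition:
  • 2: tracked with zero error.
  • 10t: tracked with zero error.
  • 10t^2: e_ss = 20/K_a with K_a=16/99 → 123.75.
Total e_ss = 123.75.

123.75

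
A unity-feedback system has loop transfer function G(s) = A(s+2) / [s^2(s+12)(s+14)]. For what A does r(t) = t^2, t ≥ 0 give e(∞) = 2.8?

60

Two free integrators in G(s): this is a type 2 system.
K_a = lim_{s→0} s^2·G(s) = A·2 / (12·14) = (1/84)·A.
e_ss = 2/K_a = 2.8 ⇒ K_a = 5/7 ⇒ A = (5/7)/(1/84) = 60.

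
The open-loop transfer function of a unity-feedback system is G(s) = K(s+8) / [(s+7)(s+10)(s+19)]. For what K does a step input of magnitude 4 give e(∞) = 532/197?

The open loop has no poles at the origin → type 0 system.
K_p = lim_{s→0} G(s) = K·8 / (7·10·19) = (4/665)·K.
e_ss = 4/(1 + K_p) = 532/197 ⇒ 1 + (4/665)·K = 197/133 ⇒ K = 80.

80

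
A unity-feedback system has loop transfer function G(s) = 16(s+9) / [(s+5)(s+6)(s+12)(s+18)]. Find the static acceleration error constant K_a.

0

The open loop has no poles at the origin → type 0 system.
K_a = lim_{s→0} s^2·G(s) = 0 (the extra factor of s kills the finite limit).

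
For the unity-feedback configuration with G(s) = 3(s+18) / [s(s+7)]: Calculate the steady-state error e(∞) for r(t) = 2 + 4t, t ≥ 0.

G(s) has one factor of s in the denominator, so the system is type 1. Taking each input component in turn:
  • 2: tracked with zero error.
  • 4t: e_ss = 4/K_v with K_v=54/7 → 14/27.
Total e_ss = 14/27.

14/27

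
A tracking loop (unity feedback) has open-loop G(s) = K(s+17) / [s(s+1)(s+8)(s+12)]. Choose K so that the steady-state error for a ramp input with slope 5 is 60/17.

8

System type = 1 (one pole at s=0).
K_v = lim_{s→0} s·G(s) = K·17 / (1·8·12) = (17/96)·K.
e_ss = 5/K_v = 60/17 ⇒ K_v = 17/12 ⇒ K = (17/12)/(17/96) = 8.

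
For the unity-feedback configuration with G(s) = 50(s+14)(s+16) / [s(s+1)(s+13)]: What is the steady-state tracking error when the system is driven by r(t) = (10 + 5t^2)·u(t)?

infinity

System type = 1 (one pole at s=0). Treating each term separately:
  • 10: tracked with zero error.
  • 5t^2: a type-1 system cannot track it, e_ss → ∞.
The unbounded component dominates.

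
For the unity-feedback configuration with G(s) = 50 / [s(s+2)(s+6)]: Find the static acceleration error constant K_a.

G(s) has one factor of s in the denominator, so the system is type 1.
K_a = lim_{s→0} s^2·G(s) = 0 (the extra factor of s kills the finite limit).

0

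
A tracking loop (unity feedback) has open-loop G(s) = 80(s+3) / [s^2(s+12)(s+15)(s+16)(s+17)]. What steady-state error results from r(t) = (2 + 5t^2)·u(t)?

2040

System type = 2 (two poles at s=0). Taking each input component in turn:
  • 2: tracked with zero error.
  • 5t^2: e_ss = 10/K_a with K_a=1/204 → 2040.
Total e_ss = 2040.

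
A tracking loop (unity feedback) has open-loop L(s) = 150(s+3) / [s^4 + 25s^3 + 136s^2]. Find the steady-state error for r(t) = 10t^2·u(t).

272/45

The denominator has no term below 136s^2 — 2 poles at s=0, type 2.
K_a = lim_{s→0} s^2·L(s) = 150·3 / 136 = 225/68.
r(t) = 10t^2 gives R(s) = 20/s^3.
e_ss = 20/K_a = 20/(225/68) = 272/45.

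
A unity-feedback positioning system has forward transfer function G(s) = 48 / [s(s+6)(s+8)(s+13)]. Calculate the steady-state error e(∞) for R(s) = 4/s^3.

One free integrator in G(s): this is a type 1 system.
K_a = lim_{s→0} s^2·G(s) = 0; the steady-state error to this parabolic input grows without bound.

infinity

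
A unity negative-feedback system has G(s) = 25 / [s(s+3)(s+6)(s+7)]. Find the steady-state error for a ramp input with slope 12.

The open loop has one pole at the origin → type 1 system.
K_v = lim_{s→0} s·G(s) = 25 / (3·6·7) = 25/126.
e_ss = 12/K_v = 12/(25/126) = 60.48.

60.48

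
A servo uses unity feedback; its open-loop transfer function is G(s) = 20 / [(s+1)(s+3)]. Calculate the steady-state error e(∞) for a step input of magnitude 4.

12/23

G(s) has no factors of s in the denominator, so the system is type 0.
K_p = lim_{s→0} G(s) = 20 / (1·3) = 20/3.
e_ss = 4/(1 + K_p) = 4/(23/3) = 12/23.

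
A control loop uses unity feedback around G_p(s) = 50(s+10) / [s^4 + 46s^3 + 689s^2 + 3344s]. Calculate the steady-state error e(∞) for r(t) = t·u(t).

6.688

Factoring s from the denominator leaves a polynomial with constant term 3344, so the system is type 1.
K_v = lim_{s→0} s·G_p(s) = 50·10 / 3344 = 125/836.
e_ss = 1/K_v = 1/(125/836) = 6.688.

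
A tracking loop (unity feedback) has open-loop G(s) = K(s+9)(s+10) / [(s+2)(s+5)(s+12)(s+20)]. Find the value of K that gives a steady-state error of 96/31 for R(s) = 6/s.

25

The open loop has no poles at the origin → type 0 system.
K_p = lim_{s→0} G(s) = K·9·10 / (2·5·12·20) = 0.0375·K.
e_ss = 6/(1 + K_p) = 96/31 ⇒ 1 + 0.0375·K = 1.9375 ⇒ K = 25.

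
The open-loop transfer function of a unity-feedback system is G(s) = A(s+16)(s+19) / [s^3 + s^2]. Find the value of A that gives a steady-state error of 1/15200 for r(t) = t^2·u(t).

Lowest-order denominator term is s^2, so the open loop has 2 poles at the origin → type 2 system.
K_a = lim_{s→0} s^2·G(s) = A·16·19 / 1 = 304·A.
e_ss = 2/K_a = 1/15200 ⇒ K_a = 30400 ⇒ A = 30400/304 = 100.

100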